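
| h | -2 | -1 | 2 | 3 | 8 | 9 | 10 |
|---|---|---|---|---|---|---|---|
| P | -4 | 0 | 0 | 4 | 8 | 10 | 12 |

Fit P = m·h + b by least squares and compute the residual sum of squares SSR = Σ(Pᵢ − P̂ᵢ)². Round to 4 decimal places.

SSR = 9.8080

Compute the Gram sums: Σh·h = 263, Σh = 29, Σ1 = 7.
And Σh·P = 294, ΣP = 30.
XᵀX·[m, b]ᵀ = XᵀP becomes [[263, 29]; [29, 7]]·[m, b]ᵀ = [294, 30]ᵀ.
det = 263·7 − 29² = 1000.
m = (294·7 − 29·30)/1000 = 297/250; b = (263·30 − 29·294)/1000 = -159/250.
Residuals: -247/250, 228/125, -87/50, 134/125, -217/250, -7/125, 189/250; SSR = 1226/125.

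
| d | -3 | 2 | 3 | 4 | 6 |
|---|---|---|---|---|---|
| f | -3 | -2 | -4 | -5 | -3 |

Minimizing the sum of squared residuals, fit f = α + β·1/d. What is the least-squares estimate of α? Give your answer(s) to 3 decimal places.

α = -3.415

Normal-equation sums: Σ1 = 5, Σ1/d = 11/12, Σ1/d·1/d = 9/16.
Moment sums: Σf = -17, Σ1/d·f = -37/12.
Δ = 5·(9/16) − (11/12)² = 71/36.
α = ((-17)·(9/16) − (11/12)·(-37/12))/(71/36) = -485/142; β = (5·(-37/12) − (11/12)·(-17))/(71/36) = 6/71.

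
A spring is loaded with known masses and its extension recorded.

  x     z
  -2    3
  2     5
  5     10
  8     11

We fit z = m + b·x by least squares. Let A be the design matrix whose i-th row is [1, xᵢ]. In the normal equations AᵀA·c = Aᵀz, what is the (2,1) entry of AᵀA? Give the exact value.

13

Row 2 ↔ basis x, column 1 ↔ basis 1, so (AᵀA)_{2,1} = Σᵢ x = (-2)·(1) + (2)·(1) + (5)·(1) + (8)·(1) = 13.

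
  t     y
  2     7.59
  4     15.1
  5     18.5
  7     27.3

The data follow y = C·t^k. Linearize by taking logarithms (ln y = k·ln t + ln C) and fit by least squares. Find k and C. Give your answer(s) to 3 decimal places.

k = 1.012, C = 3.731

Let Y = ln y. Fitting Y = k·ln t + ln C by least squares:
Σln t = 5.6348, Σ(ln t)² = 8.7791, Σln y = 10.9662, Σln t·ln y = 16.2991.
Equations: 8.7791·k + 5.6348·ln C = 16.2991;  5.6348·k + 4·ln C = 10.9662.
Slope k = (n·Σln t·ln y − Σln t·Σln y)/(n·Σ(ln t)² − (Σln t)²) = (4·16.2991 − 5.6348·10.9662)/3.3656 = 1.01152; ln C = (Σln y − k·Σln t)/n = 1.31662, so C = exp(1.31662) = 3.73080.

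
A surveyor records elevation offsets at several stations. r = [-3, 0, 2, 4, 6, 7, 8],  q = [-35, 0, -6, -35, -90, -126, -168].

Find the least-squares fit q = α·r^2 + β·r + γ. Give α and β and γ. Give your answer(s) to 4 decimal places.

With design matrix A, AᵀA = [[8146, 1116, 178]; [1116, 178, 24]; [178, 24, 7]] and Aᵀq = [-21065, -2813, -460]ᵀ.
Inverting the 3×3 Gram matrix, [α, β, γ]ᵀ = [-190153/63498, 308011/105830, 72427/158745]ᵀ.

α = -2.9946, β = 2.9104, γ = 0.4562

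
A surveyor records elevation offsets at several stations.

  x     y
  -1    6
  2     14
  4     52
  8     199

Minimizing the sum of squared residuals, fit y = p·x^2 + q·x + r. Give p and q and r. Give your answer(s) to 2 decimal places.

p = 3.09, q = -0.15, r = 2.59

MᵀM·[p, q, r]ᵀ = Mᵀy reads: 4369·p + 583·q + 85·r = 13630;  583·p + 85·q + 13·r = 1822;  85·p + 13·q + 4·r = 271.
Solving the 3×3 system (Gaussian elimination) gives p = 10615/3436, q = -515/3436, r = 4447/1718.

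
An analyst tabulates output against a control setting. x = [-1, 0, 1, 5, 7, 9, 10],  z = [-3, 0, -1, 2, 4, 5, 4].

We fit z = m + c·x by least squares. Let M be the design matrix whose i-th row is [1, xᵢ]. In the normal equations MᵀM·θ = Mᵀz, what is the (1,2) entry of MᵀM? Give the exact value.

Row 1 ↔ basis 1, column 2 ↔ basis x, so (MᵀM)_{1,2} = Σᵢ x = (1)·(-1) + (1)·(0) + (1)·(1) + (1)·(5) + (1)·(7) + (1)·(9) + (1)·(10) = 31.

31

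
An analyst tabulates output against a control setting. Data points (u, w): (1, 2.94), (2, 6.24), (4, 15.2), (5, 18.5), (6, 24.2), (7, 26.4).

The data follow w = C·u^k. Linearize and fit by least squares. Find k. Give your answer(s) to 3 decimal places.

Let Y = ln w. Fitting Y = k·ln u + ln C by least squares:
Σln u = 7.4265, Σ(ln u)² = 11.9895, Σln w = 15.0082, Σln u·ln w = 21.8165.
Normal system: [[11.9895, 7.4265]; [7.4265, 6]]·[k, ln C]ᵀ = [21.8165, 15.0082]ᵀ.
Δ = 11.9895·6 − (7.4265)² = 16.7835; k = (21.8165·6 − 7.4265·15.0082)/16.7835 = 1.15828, ln C = (11.9895·15.0082 − 7.4265·21.8165)/16.7835 = 1.06770.

k = 1.158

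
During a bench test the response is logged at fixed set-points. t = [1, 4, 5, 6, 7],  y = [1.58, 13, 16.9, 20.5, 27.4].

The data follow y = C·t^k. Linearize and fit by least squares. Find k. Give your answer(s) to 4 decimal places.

k = 1.4568

Linearized form: ln y = k·ln t + ln C. From the 5 transformed points,
Σln t = 6.7334, Σ(ln t)² = 11.5091, Σln y = 12.1807, Σln t·ln y = 19.9601.
Normal system: [[11.5091, 6.7334]; [6.7334, 5]]·[k, ln C]ᵀ = [19.9601, 12.1807]ᵀ.
Solving (det = 12.2067): k = 1.45683, ln C = 0.47425.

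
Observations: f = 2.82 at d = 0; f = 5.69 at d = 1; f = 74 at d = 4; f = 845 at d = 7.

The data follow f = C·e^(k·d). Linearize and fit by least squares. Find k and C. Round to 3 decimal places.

k = 0.822, C = 2.684

With ln fᵢ as the transformed response and dᵢ as the regressor:
XᵀX = [[66.0000, 12.0000]; [12.0000, 4]], rhs = [66.1303, 13.8188]ᵀ  (here Σd = 12.0000, Σ(d)² = 66.0000, Σln f = 13.8188, Σd·ln f = 66.1303).
Slope k = (n·Σd·ln f − Σd·Σln f)/(n·Σ(d)² − (Σd)²) = (4·66.1303 − 12.0000·13.8188)/120.0000 = 0.82246; ln C = (Σln f − k·Σd)/n = 0.98733, so C = exp(0.98733) = 2.68407.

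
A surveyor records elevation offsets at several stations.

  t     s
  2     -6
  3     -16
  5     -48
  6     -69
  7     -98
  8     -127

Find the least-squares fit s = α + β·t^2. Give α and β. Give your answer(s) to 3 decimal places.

α = 2.405, β = -2.024

Compute the Gram sums: Σ1 = 6, Σt^2 = 187, Σt^2·t^2 = 8515.
Right-hand side: Σs = -364, Σt^2·s = -16782.
Normal equations: [[6, 187]; [187, 8515]]·[α, β]ᵀ = [-364, -16782]ᵀ.
Determinant 6·8515 − 187² = 16121.
α = ((-364)·8515 − 187·(-16782))/16121 = 38774/16121; β = (6·(-16782) − 187·(-364))/16121 = -32624/16121.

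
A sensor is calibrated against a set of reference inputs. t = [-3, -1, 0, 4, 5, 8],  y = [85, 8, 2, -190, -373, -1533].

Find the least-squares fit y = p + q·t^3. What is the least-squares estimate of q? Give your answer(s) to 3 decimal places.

q = -3.001

MᵀM·[p, q]ᵀ = Mᵀy reads: 6·p + 673·q = -2001;  673·p + 282595·q = -845984.
Eliminating q: 282595·(row 1) − 673·(row 2) gives 1242641·p = 282595·(-2001) − 673·(-845984) = 3874637, so p = 3874637/1242641.
Then q = ((-845984) − 673·(3874637/1242641))/282595 = -3729231/1242641.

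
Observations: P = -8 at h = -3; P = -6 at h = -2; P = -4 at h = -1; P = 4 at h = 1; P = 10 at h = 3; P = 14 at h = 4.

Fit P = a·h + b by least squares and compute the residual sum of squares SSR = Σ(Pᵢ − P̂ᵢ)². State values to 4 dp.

SSR = 3.4237

The normal system XᵀX·[a, b]ᵀ = XᵀP is [[40, 2]; [2, 6]]·[a, b]ᵀ = [130, 10]ᵀ.
Δ = 40·6 − 2² = 236.
a = (130·6 − 2·10)/236 = 190/59; b = (40·10 − 2·130)/236 = 35/59.
Residuals: 63/59, -9/59, -81/59, 11/59, -15/59, 31/59; SSR = 202/59.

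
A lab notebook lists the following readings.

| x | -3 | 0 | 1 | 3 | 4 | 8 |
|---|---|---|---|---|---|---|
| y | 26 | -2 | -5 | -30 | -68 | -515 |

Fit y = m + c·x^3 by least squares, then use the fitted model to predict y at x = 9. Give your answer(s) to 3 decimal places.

ŷ = -732.475

Sums needed: Σ1 = 6, Σx^3 = 577, Σx^3·x^3 = 267699.
Moment sums: Σy = -594, Σx^3·y = -269549.
So MᵀM·[m, c]ᵀ = Mᵀy: [[6, 577]; [577, 267699]]·[m, c]ᵀ = [-594, -269549]ᵀ.
Eliminating c: 267699·(row 1) − 577·(row 2) gives 1273265·m = 267699·(-594) − 577·(-269549) = -3483433, so m = -3483433/1273265.
Then c = ((-269549) − 577·(-3483433/1273265))/267699 = -1274556/1273265.
At x = 9: ŷ = (-3483433/1273265)·(1) + (-1274556/1273265)·(729) = -932634757/1273265.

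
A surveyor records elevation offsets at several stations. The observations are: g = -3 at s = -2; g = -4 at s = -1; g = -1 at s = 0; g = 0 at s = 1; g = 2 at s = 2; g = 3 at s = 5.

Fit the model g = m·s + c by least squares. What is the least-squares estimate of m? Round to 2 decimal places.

Forming MᵀM = [[35, 5]; [5, 6]] and Mᵀg = [29, -3]ᵀ gives MᵀM·[m, c]ᵀ = Mᵀg.
Eliminating c: 6·(row 1) − 5·(row 2) gives 185·m = 6·29 − 5·(-3) = 189, so m = 189/185.
Then c = ((-3) − 5·(189/185))/6 = -50/37.

m = 1.02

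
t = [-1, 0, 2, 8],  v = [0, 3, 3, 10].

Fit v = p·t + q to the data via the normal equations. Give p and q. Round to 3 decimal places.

The normal system XᵀX·[p, q]ᵀ = Xᵀv is [[69, 9]; [9, 4]]·[p, q]ᵀ = [86, 16]ᵀ.
Determinant 69·4 − 9² = 195.
p = (86·4 − 9·16)/195 = 40/39; q = (69·16 − 9·86)/195 = 22/13.

p = 1.026, q = 1.692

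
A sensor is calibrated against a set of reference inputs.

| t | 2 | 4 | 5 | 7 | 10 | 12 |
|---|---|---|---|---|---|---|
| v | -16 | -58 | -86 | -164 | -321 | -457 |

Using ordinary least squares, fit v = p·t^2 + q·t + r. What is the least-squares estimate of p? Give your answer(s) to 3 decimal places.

Normal-equation sums: Σt^2·t^2 = 34034, Σt^2·t = 3268, Σt^2 = 338, Σt·t = 338, Σt = 40, Σ1 = 6.
For Mᵀv: Σt^2·v = -109086, Σt·v = -10536, Σv = -1102.
Solving the 3×3 system (Gaussian elimination) gives p = -14629/4997, q = -15330/4997, r = 8518/4997.

p = -2.928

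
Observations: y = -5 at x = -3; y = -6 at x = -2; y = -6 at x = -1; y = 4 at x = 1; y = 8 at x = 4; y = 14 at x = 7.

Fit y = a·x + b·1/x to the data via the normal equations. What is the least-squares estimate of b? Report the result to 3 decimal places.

b = 3.080

AᵀA·[a, b]ᵀ = Aᵀy reads: 80·a + 6·b = 167;  6·a + (17245/7056)·b = 56/3.
Determinant 80·(17245/7056) − 6² = 70349/441.
a = (167·(17245/7056) − 6·(56/3))/(70349/441) = 2089643/1125584; b = (80·(56/3) − 6·167)/(70349/441) = 216678/70349.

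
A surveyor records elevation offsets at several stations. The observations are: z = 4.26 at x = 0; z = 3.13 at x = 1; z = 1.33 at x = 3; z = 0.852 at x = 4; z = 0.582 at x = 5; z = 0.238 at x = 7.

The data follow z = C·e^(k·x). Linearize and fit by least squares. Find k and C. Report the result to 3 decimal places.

k = -0.416, C = 4.523

With ln zᵢ as the transformed response and xᵢ as the regressor:
Σx = 20.0000, Σ(x)² = 100.0000, Σln z = 0.7385, Σx·ln z = -11.3989.
Equations: 100.0000·k + 20.0000·ln C = -11.3989;  20.0000·k + 6·ln C = 0.7385.
Slope k = (n·Σx·ln z − Σx·Σln z)/(n·Σ(x)² − (Σx)²) = (6·-11.3989 − 20.0000·0.7385)/200.0000 = -0.41582; ln C = (Σln z − k·Σx)/n = 1.50916, so C = exp(1.50916) = 4.52295.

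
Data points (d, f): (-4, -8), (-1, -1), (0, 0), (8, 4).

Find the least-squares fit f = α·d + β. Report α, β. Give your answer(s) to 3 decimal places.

Forming XᵀX = [[81, 3]; [3, 4]] and Xᵀf = [65, -5]ᵀ gives XᵀX·[α, β]ᵀ = Xᵀf.
det = 81·4 − 3² = 315.
α = (65·4 − 3·(-5))/315 = 55/63; β = (81·(-5) − 3·65)/315 = -40/21.

α = 0.873, β = -1.905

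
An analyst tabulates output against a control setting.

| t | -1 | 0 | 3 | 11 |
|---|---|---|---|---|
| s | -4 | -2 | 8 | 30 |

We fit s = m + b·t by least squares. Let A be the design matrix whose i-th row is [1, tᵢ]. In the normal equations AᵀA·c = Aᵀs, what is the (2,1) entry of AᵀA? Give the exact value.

Row 2 ↔ basis t, column 1 ↔ basis 1, so (AᵀA)_{2,1} = Σᵢ t = (-1)·(1) + (0)·(1) + (3)·(1) + (11)·(1) = 13.

13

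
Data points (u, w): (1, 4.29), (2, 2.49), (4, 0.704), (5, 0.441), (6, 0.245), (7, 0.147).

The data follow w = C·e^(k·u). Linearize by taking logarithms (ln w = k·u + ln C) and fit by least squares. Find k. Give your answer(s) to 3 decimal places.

k = -0.567

Taking logs, ln w = k·u + ln C, so regress ln w on u.
Σu = 25.0000, Σ(u)² = 131.0000, Σln w = -2.1249, Σu·ln w = -24.0768.
Equations: 131.0000·k + 25.0000·ln C = -24.0768;  25.0000·k + 6·ln C = -2.1249.
Solving (det = 161.0000): k = -0.56731, ln C = 2.00965.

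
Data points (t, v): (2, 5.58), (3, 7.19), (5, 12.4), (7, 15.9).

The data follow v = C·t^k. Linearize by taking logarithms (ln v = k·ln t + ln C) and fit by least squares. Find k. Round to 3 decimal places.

k = 0.868

Taking logs, ln v = k·ln t + ln C, so regress ln v on ln t.
Σln t = 5.3471, Σ(ln t)² = 8.0643, Σln v = 8.9759, Σln t·ln v = 12.7940.
Equations: 8.0643·k + 5.3471·ln C = 12.7940;  5.3471·k + 4·ln C = 8.9759.
Slope k = (n·Σln t·ln v − Σln t·Σln v)/(n·Σ(ln t)² − (Σln t)²) = (4·12.7940 − 5.3471·8.9759)/3.6655 = 0.86776; ln C = (Σln v − k·Σln t)/n = 1.08397.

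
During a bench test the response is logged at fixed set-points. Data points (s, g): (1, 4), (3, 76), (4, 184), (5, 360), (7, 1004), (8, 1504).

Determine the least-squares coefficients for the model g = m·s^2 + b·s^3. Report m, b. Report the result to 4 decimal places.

m = -0.6263, b = 3.0158

Normal-equation sums: Σs^2·s^2 = 7460, Σs^2·s^3 = 53968, Σs^3·s^3 = 400244.
For Xᵀg: Σs^2·g = 158084, Σs^3·g = 1173252.
So XᵀX·[m, b]ᵀ = Xᵀg: [[7460, 53968]; [53968, 400244]]·[m, b]ᵀ = [158084, 1173252]ᵀ.
Determinant 7460·400244 − 53968² = 73275216.
m = (158084·400244 − 53968·1173252)/73275216 = -409745/654243; b = (7460·1173252 − 53968·158084)/73275216 = 1973059/654243.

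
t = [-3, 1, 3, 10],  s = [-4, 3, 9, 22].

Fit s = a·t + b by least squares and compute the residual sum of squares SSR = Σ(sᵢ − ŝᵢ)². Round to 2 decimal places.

Normal-equation sums: Σt·t = 119, Σt = 11, Σ1 = 4.
Moment sums: Σt·s = 262, Σs = 30.
So MᵀM·[a, b]ᵀ = Mᵀs: [[119, 11]; [11, 4]]·[a, b]ᵀ = [262, 30]ᵀ.
Determinant 119·4 − 11² = 355.
a = (262·4 − 11·30)/355 = 718/355; b = (119·30 − 11·262)/355 = 688/355.
Residuals: 46/355, -341/355, 353/355, -58/355; SSR = 694/355.

SSR = 1.95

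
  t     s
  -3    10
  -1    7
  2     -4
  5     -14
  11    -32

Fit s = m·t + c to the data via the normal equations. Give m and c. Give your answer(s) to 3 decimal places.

m = -3.101, c = 2.083

Sums needed: Σt·t = 160, Σt = 14, Σ1 = 5.
Right-hand side: Σt·s = -467, Σs = -33.
Δ = 160·5 − 14² = 604.
m = ((-467)·5 − 14·(-33))/604 = -1873/604; c = (160·(-33) − 14·(-467))/604 = 629/302.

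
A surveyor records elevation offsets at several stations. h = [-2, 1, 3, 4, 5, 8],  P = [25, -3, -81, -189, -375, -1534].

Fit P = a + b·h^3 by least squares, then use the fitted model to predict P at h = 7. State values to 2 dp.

Setting ∂/∂a … = 0 gives: 6·a + 721·b = -2157;  721·a + 282659·b = -846769.
Δ = 6·282659 − 721² = 1176113.
a = ((-2157)·282659 − 721·(-846769))/1176113 = 824986/1176113; b = (6·(-846769) − 721·(-2157))/1176113 = -3525417/1176113.
At h = 7: P̂ = (824986/1176113)·(1) + (-3525417/1176113)·(343) = -1208393045/1176113.

P̂ = -1027.45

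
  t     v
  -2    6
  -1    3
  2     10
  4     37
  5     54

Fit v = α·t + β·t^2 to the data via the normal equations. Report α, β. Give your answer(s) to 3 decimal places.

AᵀA·[α, β]ᵀ = Aᵀv reads: 50·α + 188·β = 423;  188·α + 914·β = 2009.
Eliminating β: 914·(row 1) − 188·(row 2) gives 10356·α = 914·423 − 188·2009 = 8930, so α = 4465/5178.
Then β = (2009 − 188·(4465/5178))/914 = 10463/5178.

α = 0.862, β = 2.021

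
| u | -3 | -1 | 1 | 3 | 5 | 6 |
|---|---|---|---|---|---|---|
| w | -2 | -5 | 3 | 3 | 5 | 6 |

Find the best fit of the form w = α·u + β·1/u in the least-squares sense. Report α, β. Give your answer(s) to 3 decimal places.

Compute the Gram sums: Σu·u = 81, Σu·1/u = 6, Σ1/u·1/u = 229/100.
Right-hand side: Σu·w = 84, Σ1/u·w = 35/3.
Normal equations: [[81, 6]; [6, 229/100]]·[α, β]ᵀ = [84, 35/3]ᵀ.
Eliminating β: (229/100)·(row 1) − 6·(row 2) gives (14949/100)·α = (229/100)·84 − 6·(35/3) = 3059/25, so α = 12236/14949.
Then β = ((35/3) − 6·(12236/14949))/(229/100) = 4900/1661.

α = 0.819, β = 2.950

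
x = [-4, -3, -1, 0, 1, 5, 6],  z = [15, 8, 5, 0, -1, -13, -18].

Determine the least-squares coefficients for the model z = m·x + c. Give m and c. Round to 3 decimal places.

m = -3.042, c = 1.167

The normal system MᵀM·[m, c]ᵀ = Mᵀz is [[88, 4]; [4, 7]]·[m, c]ᵀ = [-263, -4]ᵀ.
det = 88·7 − 4² = 600.
m = ((-263)·7 − 4·(-4))/600 = -73/24; c = (88·(-4) − 4·(-263))/600 = 7/6.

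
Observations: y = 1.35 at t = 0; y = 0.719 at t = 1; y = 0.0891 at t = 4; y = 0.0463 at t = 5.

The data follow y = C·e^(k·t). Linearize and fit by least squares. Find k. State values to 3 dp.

Linearized form: ln y = k·t + ln C. From the 4 transformed points,
Σt = 10.0000, Σ(t)² = 42.0000, Σln y = -5.5204, Σt·ln y = -25.3649.
Equations: 42.0000·k + 10.0000·ln C = -25.3649;  10.0000·k + 4·ln C = -5.5204.
Slope k = (n·Σt·ln y − Σt·Σln y)/(n·Σ(t)² − (Σt)²) = (4·-25.3649 − 10.0000·-5.5204)/68.0000 = -0.68023; ln C = (Σln y − k·Σt)/n = 0.32048.

k = -0.680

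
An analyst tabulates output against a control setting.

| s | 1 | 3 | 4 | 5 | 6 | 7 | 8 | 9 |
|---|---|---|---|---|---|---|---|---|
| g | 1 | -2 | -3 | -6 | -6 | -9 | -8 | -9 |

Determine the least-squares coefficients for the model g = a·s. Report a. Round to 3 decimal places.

a = -1.036

Forming XᵀX = [[281]] and Xᵀg = [-291]ᵀ gives XᵀX·[a]ᵀ = Xᵀg.
Hence a = -291 / 281 ≈ -1.03559.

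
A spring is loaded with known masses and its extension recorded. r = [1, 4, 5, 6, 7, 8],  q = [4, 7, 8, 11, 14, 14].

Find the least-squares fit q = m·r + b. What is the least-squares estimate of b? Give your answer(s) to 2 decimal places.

The normal system AᵀA·[m, b]ᵀ = Aᵀq is [[191, 31]; [31, 6]]·[m, b]ᵀ = [348, 58]ᵀ.
Eliminating b: 6·(row 1) − 31·(row 2) gives 185·m = 6·348 − 31·58 = 290, so m = 58/37.
Then b = (58 − 31·(58/37))/6 = 58/37.

b = 1.57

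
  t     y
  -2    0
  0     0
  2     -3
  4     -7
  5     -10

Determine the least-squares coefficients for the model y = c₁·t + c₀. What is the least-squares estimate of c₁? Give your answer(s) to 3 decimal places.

Forming AᵀA = [[49, 9]; [9, 5]] and Aᵀy = [-84, -20]ᵀ gives AᵀA·[c₁, c₀]ᵀ = Aᵀy.
Δ = 49·5 − 9² = 164.
c₁ = ((-84)·5 − 9·(-20))/164 = -60/41; c₀ = (49·(-20) − 9·(-84))/164 = -56/41.

c₁ = -1.463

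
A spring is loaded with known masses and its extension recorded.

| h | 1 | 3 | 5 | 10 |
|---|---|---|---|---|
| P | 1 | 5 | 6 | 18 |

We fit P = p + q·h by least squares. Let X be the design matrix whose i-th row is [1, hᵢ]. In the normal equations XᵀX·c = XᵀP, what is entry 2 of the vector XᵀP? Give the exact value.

Entry 2 ↔ basis h, so (XᵀP)_{2} = Σᵢ (h)·Pᵢ = (1)·(1) + (3)·(5) + (5)·(6) + (10)·(18) = 226.

226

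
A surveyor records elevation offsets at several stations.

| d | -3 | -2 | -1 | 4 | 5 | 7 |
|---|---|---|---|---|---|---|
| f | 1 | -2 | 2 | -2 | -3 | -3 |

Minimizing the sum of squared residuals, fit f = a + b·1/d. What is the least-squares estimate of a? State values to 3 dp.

Entries of MᵀM: Σ1 = 6, Σ1/d = -521/420, Σ1/d·1/d = 261781/176400.
And Σf = -7, Σ1/d·f = -601/210.
So MᵀM·[a, b]ᵀ = Mᵀf: [[6, -521/420]; [-521/420, 261781/176400]]·[a, b]ᵀ = [-7, -601/210]ᵀ.
det = 6·(261781/176400) − (-521/420)² = 259849/35280.
a = ((-7)·(261781/176400) − (-521/420)·(-601/210))/(259849/35280) = -2458709/1299245; b = (6·(-601/210) − (-521/420)·(-7))/(259849/35280) = -912156/259849.

a = -1.892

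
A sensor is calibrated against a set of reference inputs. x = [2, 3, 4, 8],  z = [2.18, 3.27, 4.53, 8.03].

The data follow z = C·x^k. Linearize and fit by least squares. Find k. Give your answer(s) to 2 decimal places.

k = 0.94

Taking logs, ln z = k·ln x + ln C, so regress ln z on ln x.
Σln x = 5.2575, Σ(ln x)² = 7.9333, Σln z = 5.5580, Σln x·ln z = 8.2680.
Equations: 7.9333·k + 5.2575·ln C = 8.2680;  5.2575·k + 4·ln C = 5.5580.
Solving (det = 4.0919): k = 0.94104, ln C = 0.15263.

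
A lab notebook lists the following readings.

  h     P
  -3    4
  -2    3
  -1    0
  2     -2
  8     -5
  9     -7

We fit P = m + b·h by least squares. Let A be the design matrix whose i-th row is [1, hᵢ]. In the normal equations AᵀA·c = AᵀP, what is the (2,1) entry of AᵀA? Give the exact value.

13

Row 2 ↔ basis h, column 1 ↔ basis 1, so (AᵀA)_{2,1} = Σᵢ h = (-3)·(1) + (-2)·(1) + (-1)·(1) + (2)·(1) + (8)·(1) + (9)·(1) = 13.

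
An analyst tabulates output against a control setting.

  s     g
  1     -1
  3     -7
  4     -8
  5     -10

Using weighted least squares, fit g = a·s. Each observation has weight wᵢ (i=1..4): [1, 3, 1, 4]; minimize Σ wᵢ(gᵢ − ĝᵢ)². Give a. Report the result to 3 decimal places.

Entries of MᵀWM: Σwᵢ·s·s = 144.
Moment sums: Σwᵢ·s·g = -296.
Normal equations: [[144]]·[a]ᵀ = [-296]ᵀ.
a = (-296)/144 = -2.05556.

a = -2.056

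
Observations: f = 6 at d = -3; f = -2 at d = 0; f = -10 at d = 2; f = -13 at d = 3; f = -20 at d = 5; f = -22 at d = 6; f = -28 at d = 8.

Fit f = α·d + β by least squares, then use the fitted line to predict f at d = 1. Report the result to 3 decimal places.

f̂ = -6.381

Entries of AᵀA: Σd·d = 147, Σd = 21, Σ1 = 7.
Right-hand side: Σd·f = -533, Σf = -89.
AᵀA·[α, β]ᵀ = Aᵀf becomes [[147, 21]; [21, 7]]·[α, β]ᵀ = [-533, -89]ᵀ.
det = 147·7 − 21² = 588.
α = ((-533)·7 − 21·(-89))/588 = -19/6; β = (147·(-89) − 21·(-533))/588 = -45/14.
At d = 1: f̂ = (-19/6)·(1) + (-45/14)·(1) = -134/21.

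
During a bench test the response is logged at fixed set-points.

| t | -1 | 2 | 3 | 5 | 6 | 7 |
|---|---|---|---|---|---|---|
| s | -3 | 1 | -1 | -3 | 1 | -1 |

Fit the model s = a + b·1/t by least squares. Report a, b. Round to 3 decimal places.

a = -1.117, b = 2.052

Entries of AᵀA: Σ1 = 6, Σ1/t = 12/35, Σ1/t·1/t = 31957/22050.
Right-hand side: Σs = -6, Σ1/t·s = 272/105.
Normal equations: [[6, 12/35]; [12/35, 31957/22050]]·[a, b]ᵀ = [-6, 272/105]ᵀ.
Eliminating b: (31957/22050)·(row 1) − (12/35)·(row 2) gives (1261/147)·a = (31957/22050)·(-6) − (12/35)·(272/105) = -35221/3675, so a = -35221/31525.
Then b = ((272/105) − (12/35)·(-35221/31525))/(31957/22050) = 12936/6305.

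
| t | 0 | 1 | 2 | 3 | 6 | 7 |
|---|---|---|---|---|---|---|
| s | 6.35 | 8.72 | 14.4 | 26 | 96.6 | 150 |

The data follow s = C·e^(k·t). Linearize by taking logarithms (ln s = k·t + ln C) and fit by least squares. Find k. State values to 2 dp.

k = 0.46

Let Y = ln s. Fitting Y = k·t + ln C by least squares:
Σt = 19.0000, Σ(t)² = 99.0000, Σln s = 19.5206, Σt·ln s = 79.7723.
Normal system: [[99.0000, 19.0000]; [19.0000, 6]]·[k, ln C]ᵀ = [79.7723, 19.5206]ᵀ.
Δ = 99.0000·6 − (19.0000)² = 233.0000; k = (79.7723·6 − 19.0000·19.5206)/233.0000 = 0.46241, ln C = (99.0000·19.5206 − 19.0000·79.7723)/233.0000 = 1.78913.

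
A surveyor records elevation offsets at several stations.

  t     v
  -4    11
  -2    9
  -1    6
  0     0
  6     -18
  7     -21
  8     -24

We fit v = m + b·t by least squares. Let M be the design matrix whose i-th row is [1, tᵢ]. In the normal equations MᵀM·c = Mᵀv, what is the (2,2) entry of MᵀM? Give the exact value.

170

Row 2 ↔ basis t, column 2 ↔ basis t, so (MᵀM)_{2,2} = Σᵢ (t)·(t) = (-4)·(-4) + (-2)·(-2) + (-1)·(-1) + (0)·(0) + (6)·(6) + (7)·(7) + (8)·(8) = 170.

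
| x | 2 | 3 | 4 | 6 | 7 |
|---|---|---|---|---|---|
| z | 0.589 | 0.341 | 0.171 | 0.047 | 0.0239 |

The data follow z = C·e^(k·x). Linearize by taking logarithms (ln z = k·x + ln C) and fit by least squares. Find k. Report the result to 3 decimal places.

Linearized form: ln z = k·x + ln C. From the 5 transformed points,
XᵀX = [[114.0000, 22.0000]; [22.0000, 5]], rhs = [-55.8334, -10.1628]ᵀ  (here Σx = 22.0000, Σ(x)² = 114.0000, Σln z = -10.1628, Σx·ln z = -55.8334).
Solving (det = 86.0000): k = -0.64635, ln C = 0.81138.

k = -0.646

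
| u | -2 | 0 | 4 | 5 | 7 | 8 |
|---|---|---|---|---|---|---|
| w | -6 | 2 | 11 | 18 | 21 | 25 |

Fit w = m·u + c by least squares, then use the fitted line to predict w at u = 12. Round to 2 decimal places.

With design matrix X, XᵀX = [[158, 22]; [22, 6]] and Xᵀw = [493, 71]ᵀ.
Eliminating c: 6·(row 1) − 22·(row 2) gives 464·m = 6·493 − 22·71 = 1396, so m = 349/116.
Then c = (71 − 22·(349/116))/6 = 93/116.
At u = 12: ŵ = (349/116)·(12) + (93/116)·(1) = 4281/116.

ŵ = 36.91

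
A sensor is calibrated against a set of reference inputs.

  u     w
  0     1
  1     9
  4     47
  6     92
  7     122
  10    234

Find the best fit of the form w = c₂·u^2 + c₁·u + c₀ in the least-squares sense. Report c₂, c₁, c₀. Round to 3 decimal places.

AᵀA·[c₂, c₁, c₀]ᵀ = Aᵀw reads: 13954·c₂ + 1624·c₁ + 202·c₀ = 33451;  1624·c₂ + 202·c₁ + 28·c₀ = 3943;  202·c₂ + 28·c₁ + 6·c₀ = 505.
(Σu^2·u^2 = 13954, Σu^2·u = 1624, Σu^2 = 202, Σu·u = 202, Σu = 28, Σ1 = 6, Σu^2·w = 33451, Σu·w = 3943, Σw = 505.)
Row-reducing yields c₂ = 23141/11514, c₁ = 35023/11514, c₀ = 4429/1919.

c₂ = 2.010, c₁ = 3.042, c₀ = 2.308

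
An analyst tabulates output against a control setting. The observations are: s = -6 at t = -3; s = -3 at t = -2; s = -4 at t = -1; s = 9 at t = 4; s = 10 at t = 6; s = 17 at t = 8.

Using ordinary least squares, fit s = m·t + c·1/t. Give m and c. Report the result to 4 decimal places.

Sums needed: Σt·t = 130, Σt·1/t = 6, Σ1/t·1/t = 845/576.
And Σt·s = 260, Σ1/t·s = 325/24.
So AᵀA·[m, c]ᵀ = Aᵀs: [[130, 6]; [6, 845/576]]·[m, c]ᵀ = [260, 325/24]ᵀ.
Eliminating c: (845/576)·(row 1) − 6·(row 2) gives (44557/288)·m = (845/576)·260 − 6·(325/24) = 43225/144, so m = 86450/44557.
Then c = ((325/24) − 6·(86450/44557))/(845/576) = 57720/44557.

m = 1.9402, c = 1.2954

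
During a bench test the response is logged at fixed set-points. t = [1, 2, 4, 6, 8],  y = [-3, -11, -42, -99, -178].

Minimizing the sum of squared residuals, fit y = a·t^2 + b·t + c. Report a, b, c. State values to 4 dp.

The normal equations are: 5665·a + 801·b + 121·c = -15675;  801·a + 121·b + 21·c = -2211;  121·a + 21·b + 5·c = -333.
Row-reducing yields a = -7467/2522, b = 4191/2522, c = -2433/1261.

a = -2.9607, b = 1.6618, c = -1.9294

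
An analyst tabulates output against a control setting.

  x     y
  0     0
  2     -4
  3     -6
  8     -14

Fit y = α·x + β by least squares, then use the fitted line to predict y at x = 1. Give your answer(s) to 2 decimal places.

ŷ = -2.12

With design matrix M, MᵀM = [[77, 13]; [13, 4]] and Mᵀy = [-138, -24]ᵀ.
Eliminating β: 4·(row 1) − 13·(row 2) gives 139·α = 4·(-138) − 13·(-24) = -240, so α = -240/139.
Then β = ((-24) − 13·(-240/139))/4 = -54/139.
At x = 1: ŷ = (-240/139)·(1) + (-54/139)·(1) = -294/139.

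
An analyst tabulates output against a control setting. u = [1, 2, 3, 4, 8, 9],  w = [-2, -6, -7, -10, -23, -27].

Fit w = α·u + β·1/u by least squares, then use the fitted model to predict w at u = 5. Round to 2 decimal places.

ŵ = -14.31

Forming XᵀX = [[175, 6]; [6, 7525/5184]] and Xᵀw = [-502, -377/24]ᵀ gives XᵀX·[α, β]ᵀ = Xᵀw.
Δ = 175·(7525/5184) − 6² = 1130251/5184.
α = ((-502)·(7525/5184) − 6·(-377/24))/(1130251/5184) = -3288958/1130251; β = (175·(-377/24) − 6·(-502))/(1130251/5184) = 1363608/1130251.
At u = 5: ŵ = (-3288958/1130251)·(5) + (1363608/1130251)·(1/5) = -80860342/5651255.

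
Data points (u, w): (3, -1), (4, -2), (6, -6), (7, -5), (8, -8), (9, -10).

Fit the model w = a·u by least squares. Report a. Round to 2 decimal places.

From the data, Σu·u = 255.
For Xᵀw: Σu·w = -236.
XᵀX·[a]ᵀ = Xᵀw becomes [[255]]·[a]ᵀ = [-236]ᵀ.
Hence a = -236 / 255 ≈ -0.92549.

a = -0.93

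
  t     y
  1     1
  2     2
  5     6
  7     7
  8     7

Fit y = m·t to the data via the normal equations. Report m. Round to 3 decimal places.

The normal equations are: 143·m = 140.
Hence m = 140 / 143 ≈ 0.979021.

m = 0.979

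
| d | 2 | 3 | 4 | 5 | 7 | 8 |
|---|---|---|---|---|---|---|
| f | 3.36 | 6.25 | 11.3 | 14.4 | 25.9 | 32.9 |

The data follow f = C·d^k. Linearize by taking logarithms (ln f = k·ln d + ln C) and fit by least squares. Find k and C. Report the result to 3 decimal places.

Linearized form: ln f = k·ln d + ln C. From the 6 transformed points,
AᵀA = [[14.3101, 8.8128]; [8.8128, 6]], rhs = [24.1045, 14.8843]ᵀ  (here Σln d = 8.8128, Σ(ln d)² = 14.3101, Σln f = 14.8843, Σln d·ln f = 24.1045).
Solving (det = 8.1947): k = 1.64184, ln C = 0.06916, so C = exp(0.06916) = 1.07161.

k = 1.642, C = 1.072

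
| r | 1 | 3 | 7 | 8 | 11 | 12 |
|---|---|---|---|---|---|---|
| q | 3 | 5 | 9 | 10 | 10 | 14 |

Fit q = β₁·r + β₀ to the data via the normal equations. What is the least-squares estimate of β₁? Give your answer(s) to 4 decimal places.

From the data, Σr·r = 388, Σr = 42, Σ1 = 6.
Right-hand side: Σr·q = 439, Σq = 51.
Δ = 388·6 − 42² = 564.
β₁ = (439·6 − 42·51)/564 = 41/47; β₀ = (388·51 − 42·439)/564 = 225/94.

β₁ = 0.8723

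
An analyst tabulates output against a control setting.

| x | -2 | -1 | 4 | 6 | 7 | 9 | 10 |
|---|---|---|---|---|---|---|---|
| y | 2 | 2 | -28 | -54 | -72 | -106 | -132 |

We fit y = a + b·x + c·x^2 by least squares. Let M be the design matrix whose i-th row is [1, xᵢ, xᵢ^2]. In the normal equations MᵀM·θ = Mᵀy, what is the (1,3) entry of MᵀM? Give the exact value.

287

Row 1 ↔ basis 1, column 3 ↔ basis x^2, so (MᵀM)_{1,3} = Σᵢ x^2 = (1)·(4) + (1)·(1) + (1)·(16) + (1)·(36) + (1)·(49) + (1)·(81) + (1)·(100) = 287.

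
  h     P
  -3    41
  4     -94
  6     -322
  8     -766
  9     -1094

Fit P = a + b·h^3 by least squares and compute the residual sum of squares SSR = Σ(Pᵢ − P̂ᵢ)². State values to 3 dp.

SSR = 4.436

Sums needed: Σ1 = 5, Σh^3 = 1494, Σh^3·h^3 = 845066.
And ΣP = -2235, Σh^3·P = -1266393.
Normal equations: [[5, 1494]; [1494, 845066]]·[a, b]ᵀ = [-2235, -1266393]ᵀ.
Eliminating b: 845066·(row 1) − 1494·(row 2) gives 1993294·a = 845066·(-2235) − 1494·(-1266393) = 3268632, so a = 1634316/996647.
Then b = ((-1266393) − 1494·(1634316/996647))/845066 = -2992875/1993294.
Residuals: -2351203/1993294, 452866/996647, 675850/996647, 1110082/996647, -2126393/1993294; SSR = 8842787/1993294.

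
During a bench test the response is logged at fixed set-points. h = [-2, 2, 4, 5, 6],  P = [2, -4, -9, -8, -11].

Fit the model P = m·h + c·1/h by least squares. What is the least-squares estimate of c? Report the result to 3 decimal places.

Normal-equation sums: Σh·h = 85, Σh·1/h = 5, Σ1/h·1/h = 2269/3600.
And Σh·P = -154, Σ1/h·P = -521/60.
Eliminating c: (2269/3600)·(row 1) − 5·(row 2) gives (20573/720)·m = (2269/3600)·(-154) − 5·(-521/60) = -96563/1800, so m = -193126/102865.
Then c = ((-521/60) − 5·(-193126/102865))/(2269/3600) = 22980/20573.

c = 1.117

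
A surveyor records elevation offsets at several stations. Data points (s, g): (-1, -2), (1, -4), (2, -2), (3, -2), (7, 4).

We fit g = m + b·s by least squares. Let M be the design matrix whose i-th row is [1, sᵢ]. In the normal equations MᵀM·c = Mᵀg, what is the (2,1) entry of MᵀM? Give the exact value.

12

Row 2 ↔ basis s, column 1 ↔ basis 1, so (MᵀM)_{2,1} = Σᵢ s = (-1)·(1) + (1)·(1) + (2)·(1) + (3)·(1) + (7)·(1) = 12.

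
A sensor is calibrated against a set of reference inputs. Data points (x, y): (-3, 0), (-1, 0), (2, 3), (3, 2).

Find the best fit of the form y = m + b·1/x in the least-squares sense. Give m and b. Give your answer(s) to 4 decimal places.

Setting ∂/∂m … = 0 gives: 4·m + (-1/2)·b = 5;  (-1/2)·m + (53/36)·b = 13/6.
det = 4·(53/36) − (-1/2)² = 203/36.
m = (5·(53/36) − (-1/2)·(13/6))/(203/36) = 304/203; b = (4·(13/6) − (-1/2)·5)/(203/36) = 402/203.

m = 1.4975, b = 1.9803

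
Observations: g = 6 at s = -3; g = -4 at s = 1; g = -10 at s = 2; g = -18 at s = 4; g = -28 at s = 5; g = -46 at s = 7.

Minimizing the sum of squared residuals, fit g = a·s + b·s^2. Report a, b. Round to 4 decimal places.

Forming XᵀX = [[104, 514]; [514, 3380]] and Xᵀg = [-576, -3232]ᵀ gives XᵀX·[a, b]ᵀ = Xᵀg.
det = 104·3380 − 514² = 87324.
a = ((-576)·3380 − 514·(-3232))/87324 = -71408/21831; b = (104·(-3232) − 514·(-576))/87324 = -10016/21831.

a = -3.2709, b = -0.4588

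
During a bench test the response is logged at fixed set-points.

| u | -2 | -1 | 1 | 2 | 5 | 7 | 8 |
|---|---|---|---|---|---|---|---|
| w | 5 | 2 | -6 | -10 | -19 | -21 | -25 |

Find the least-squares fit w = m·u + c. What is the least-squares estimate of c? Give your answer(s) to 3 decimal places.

c = -2.126

Sums needed: Σu·u = 148, Σu = 20, Σ1 = 7.
For Aᵀw: Σu·w = -480, Σw = -74.
Δ = 148·7 − 20² = 636.
m = ((-480)·7 − 20·(-74))/636 = -470/159; c = (148·(-74) − 20·(-480))/636 = -338/159.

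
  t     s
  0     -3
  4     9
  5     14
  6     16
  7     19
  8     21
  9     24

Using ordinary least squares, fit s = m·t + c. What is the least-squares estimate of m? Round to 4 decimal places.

m = 3.0133

Sums needed: Σt·t = 271, Σt = 39, Σ1 = 7.
Right-hand side: Σt·s = 719, Σs = 100.
Eliminating c: 7·(row 1) − 39·(row 2) gives 376·m = 7·719 − 39·100 = 1133, so m = 1133/376.
Then c = (100 − 39·(1133/376))/7 = -941/376.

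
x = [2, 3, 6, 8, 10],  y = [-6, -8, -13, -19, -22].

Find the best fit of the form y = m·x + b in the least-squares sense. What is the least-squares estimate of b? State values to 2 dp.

Setting ∂/∂m … = 0 gives: 213·m + 29·b = -486;  29·m + 5·b = -68.
Eliminating b: 5·(row 1) − 29·(row 2) gives 224·m = 5·(-486) − 29·(-68) = -458, so m = -229/112.
Then b = ((-68) − 29·(-229/112))/5 = -195/112.

b = -1.74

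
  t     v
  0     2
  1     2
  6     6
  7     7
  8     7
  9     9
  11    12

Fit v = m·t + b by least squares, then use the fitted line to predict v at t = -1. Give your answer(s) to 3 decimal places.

AᵀA·[m, b]ᵀ = Aᵀv reads: 352·m + 42·b = 356;  42·m + 7·b = 45.
Determinant 352·7 − 42² = 700.
m = (356·7 − 42·45)/700 = 43/50; b = (352·45 − 42·356)/700 = 222/175.
At t = -1: v̂ = (43/50)·(-1) + (222/175)·(1) = 143/350.

v̂ = 0.409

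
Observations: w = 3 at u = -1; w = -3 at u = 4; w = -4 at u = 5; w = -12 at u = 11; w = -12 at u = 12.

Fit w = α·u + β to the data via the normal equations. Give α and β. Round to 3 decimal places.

From the data, Σu·u = 307, Σu = 31, Σ1 = 5.
For Xᵀw: Σu·w = -311, Σw = -28.
det = 307·5 − 31² = 574.
α = ((-311)·5 − 31·(-28))/574 = -687/574; β = (307·(-28) − 31·(-311))/574 = 1045/574.

α = -1.197, β = 1.821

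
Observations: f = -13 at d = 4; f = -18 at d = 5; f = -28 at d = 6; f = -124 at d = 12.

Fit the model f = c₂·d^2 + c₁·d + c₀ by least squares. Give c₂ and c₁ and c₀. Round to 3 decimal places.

Forming AᵀA = [[22913, 2133, 221]; [2133, 221, 27]; [221, 27, 4]] and Aᵀf = [-19522, -1798, -183]ᵀ gives AᵀA·[c₂, c₁, c₀]ᵀ = Aᵀf.
Solving the 3×3 system (Gaussian elimination) gives c₂ = -1529/1412, c₁ = 23983/7060, c₀ = -31247/3530.

c₂ = -1.083, c₁ = 3.397, c₀ = -8.852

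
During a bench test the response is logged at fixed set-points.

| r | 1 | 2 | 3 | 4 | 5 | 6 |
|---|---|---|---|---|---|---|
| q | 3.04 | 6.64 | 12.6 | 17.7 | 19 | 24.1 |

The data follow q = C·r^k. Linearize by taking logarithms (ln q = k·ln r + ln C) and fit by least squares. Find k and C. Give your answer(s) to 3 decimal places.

k = 1.174, C = 3.114

With ln qᵢ as the transformed response and ln rᵢ as the regressor:
Sums: Σln r = 6.5793, Σ(ln r)² = 9.4099, Σln q = 14.5389, Σln r·ln q = 18.5200.
Normal system: [[9.4099, 6.5793]; [6.5793, 6]]·[k, ln C]ᵀ = [18.5200, 14.5389]ᵀ.
Solving (det = 13.1729): k = 1.17401, ln C = 1.13580, so C = exp(1.13580) = 3.11365.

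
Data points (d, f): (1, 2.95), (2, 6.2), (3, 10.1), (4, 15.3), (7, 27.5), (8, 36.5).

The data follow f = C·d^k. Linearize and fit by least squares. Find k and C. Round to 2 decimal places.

With ln fᵢ as the transformed response and ln dᵢ as the regressor:
Σln d = 7.2034, Σ(ln d)² = 11.7199, Σln f = 14.8582, Σln d·ln f = 21.5164.
Equations: 11.7199·k + 7.2034·ln C = 21.5164;  7.2034·k + 6·ln C = 14.8582.
Slope k = (n·Σln d·ln f − Σln d·Σln f)/(n·Σ(ln d)² − (Σln d)²) = (6·21.5164 − 7.2034·14.8582)/18.4301 = 1.19741; ln C = (Σln f − k·Σln d)/n = 1.03881, so C = exp(1.03881) = 2.82584.

k = 1.20, C = 2.83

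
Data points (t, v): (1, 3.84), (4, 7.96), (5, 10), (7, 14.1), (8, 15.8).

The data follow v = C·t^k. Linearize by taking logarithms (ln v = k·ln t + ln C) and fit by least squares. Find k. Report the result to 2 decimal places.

k = 0.67

Linearized form: ln v = k·ln t + ln C. From the 5 transformed points,
Sums: Σln t = 7.0211, Σ(ln t)² = 12.6227, Σln v = 11.1287, Σln t·ln v = 17.4701.
Normal system: [[12.6227, 7.0211]; [7.0211, 5]]·[k, ln C]ᵀ = [17.4701, 11.1287]ᵀ.
Δ = 12.6227·5 − (7.0211)² = 13.8181; k = (17.4701·5 − 7.0211·11.1287)/13.8181 = 0.66690, ln C = (12.6227·11.1287 − 7.0211·17.4701)/13.8181 = 1.28926.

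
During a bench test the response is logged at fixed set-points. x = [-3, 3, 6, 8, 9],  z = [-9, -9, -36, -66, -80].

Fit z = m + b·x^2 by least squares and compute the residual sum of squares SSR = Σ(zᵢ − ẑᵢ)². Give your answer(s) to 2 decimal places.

With design matrix M, MᵀM = [[5, 199]; [199, 12115]] and Mᵀz = [-200, -12162]ᵀ.
Determinant 5·12115 − 199² = 20974.
m = ((-200)·12115 − 199·(-12162))/20974 = -1381/10487; b = (5·(-12162) − 199·(-200))/20974 = -10505/10487.
Residuals: 1543/10487, 1543/10487, 2029/10487, -18441/10487, 13326/10487; SSR = 50208/10487.

SSR = 4.79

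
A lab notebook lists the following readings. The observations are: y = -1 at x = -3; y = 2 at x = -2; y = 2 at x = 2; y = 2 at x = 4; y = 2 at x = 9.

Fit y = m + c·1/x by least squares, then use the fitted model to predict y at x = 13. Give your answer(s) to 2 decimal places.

Sums needed: Σ1 = 5, Σ1/x = 1/36, Σ1/x·1/x = 889/1296.
And Σy = 7, Σ1/x·y = 19/18.
So MᵀM·[m, c]ᵀ = Mᵀy: [[5, 1/36]; [1/36, 889/1296]]·[m, c]ᵀ = [7, 19/18]ᵀ.
Determinant 5·(889/1296) − (1/36)² = 1111/324.
m = (7·(889/1296) − (1/36)·(19/18))/(1111/324) = 6185/4444; c = (5·(19/18) − (1/36)·7)/(1111/324) = 1647/1111.
At x = 13: ŷ = (6185/4444)·(1) + (1647/1111)·(1/13) = 86993/57772.

ŷ = 1.51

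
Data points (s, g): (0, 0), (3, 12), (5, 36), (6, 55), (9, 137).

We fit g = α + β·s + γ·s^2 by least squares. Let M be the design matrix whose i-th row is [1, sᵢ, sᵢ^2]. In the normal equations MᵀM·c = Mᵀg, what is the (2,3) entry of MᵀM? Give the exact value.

1097

Row 2 ↔ basis s, column 3 ↔ basis s^2, so (MᵀM)_{2,3} = Σᵢ (s)·(s^2) = (0)·(0) + (3)·(9) + (5)·(25) + (6)·(36) + (9)·(81) = 1097.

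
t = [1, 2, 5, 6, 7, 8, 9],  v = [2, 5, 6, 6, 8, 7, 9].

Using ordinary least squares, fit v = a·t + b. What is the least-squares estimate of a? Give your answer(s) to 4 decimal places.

From the data, Σt·t = 260, Σt = 38, Σ1 = 7.
Right-hand side: Σt·v = 271, Σv = 43.
Normal equations: [[260, 38]; [38, 7]]·[a, b]ᵀ = [271, 43]ᵀ.
det = 260·7 − 38² = 376.
a = (271·7 − 38·43)/376 = 263/376; b = (260·43 − 38·271)/376 = 441/188.

a = 0.6995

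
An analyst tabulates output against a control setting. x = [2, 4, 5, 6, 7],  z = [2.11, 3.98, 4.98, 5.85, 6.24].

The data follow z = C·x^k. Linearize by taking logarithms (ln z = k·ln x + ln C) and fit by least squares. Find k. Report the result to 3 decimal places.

k = 0.892

Let Y = ln z. Fitting Y = k·ln x + ln C by least squares:
Sums: Σln x = 7.4265, Σ(ln x)² = 11.9895, Σln z = 7.3308, Σln x·ln z = 11.7442.
Normal system: [[11.9895, 7.4265]; [7.4265, 5]]·[k, ln C]ᵀ = [11.7442, 7.3308]ᵀ.
Solving (det = 4.7940): k = 0.89246, ln C = 0.14059.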